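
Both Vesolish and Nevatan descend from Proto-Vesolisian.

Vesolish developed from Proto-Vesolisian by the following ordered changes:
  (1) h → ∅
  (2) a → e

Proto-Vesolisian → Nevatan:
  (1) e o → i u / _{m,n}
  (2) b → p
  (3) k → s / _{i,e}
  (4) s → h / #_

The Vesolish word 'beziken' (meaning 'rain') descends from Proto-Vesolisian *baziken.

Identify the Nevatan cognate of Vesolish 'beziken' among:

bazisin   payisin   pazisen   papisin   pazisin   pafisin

Nevatan: *baziken
  baziken → bazikin   [pre-nasal raising]
  bazikin → pazikin   [unconditioned shift]
  pazikin → pazisin   [palatalisation]
  pazisin (rule 4 does not apply)
  giving Nevatan pazisin.
The other candidates each miss or misapply at least one Nevatan change.

pazisin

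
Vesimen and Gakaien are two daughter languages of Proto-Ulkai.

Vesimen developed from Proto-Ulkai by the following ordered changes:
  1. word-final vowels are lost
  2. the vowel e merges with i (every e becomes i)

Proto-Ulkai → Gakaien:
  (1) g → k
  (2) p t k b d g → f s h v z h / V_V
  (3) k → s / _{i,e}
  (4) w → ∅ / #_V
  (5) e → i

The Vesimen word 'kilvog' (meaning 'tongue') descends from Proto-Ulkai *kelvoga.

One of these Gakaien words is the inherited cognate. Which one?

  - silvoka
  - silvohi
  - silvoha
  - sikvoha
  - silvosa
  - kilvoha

silvoha

Gakaien: *kelvoga > kelvoka > kelvoha > selvoha > silvoha  (by unconditioned shift, intervocalic lenition, palatalisation, vowel merger)
Among the options, 'silvoha' alone shows every Gakaien change applied in order.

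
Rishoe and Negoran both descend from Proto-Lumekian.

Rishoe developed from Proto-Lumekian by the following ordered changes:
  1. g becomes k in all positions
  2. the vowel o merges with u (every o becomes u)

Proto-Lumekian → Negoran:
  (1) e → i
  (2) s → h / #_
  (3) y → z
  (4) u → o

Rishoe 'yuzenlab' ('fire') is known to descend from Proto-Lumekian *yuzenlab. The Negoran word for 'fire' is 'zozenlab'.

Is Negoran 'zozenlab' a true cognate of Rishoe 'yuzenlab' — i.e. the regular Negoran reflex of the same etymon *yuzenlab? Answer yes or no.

Derive the expected Negoran reflex of *yuzenlab:
Negoran: *yuzenlab
  yuzenlab → yuzinlab   [vowel merger]
  yuzinlab (rule 2 does not apply)
  yuzinlab → zuzinlab   [unconditioned shift]
  zuzinlab → zozinlab   [vowel merger]
  giving Negoran zozinlab.
The regular Negoran reflex would be 'zozinlab', but the attested form is 'zozenlab'. The correspondence is irregular, so they are not cognates (the Negoran form has a different source).

no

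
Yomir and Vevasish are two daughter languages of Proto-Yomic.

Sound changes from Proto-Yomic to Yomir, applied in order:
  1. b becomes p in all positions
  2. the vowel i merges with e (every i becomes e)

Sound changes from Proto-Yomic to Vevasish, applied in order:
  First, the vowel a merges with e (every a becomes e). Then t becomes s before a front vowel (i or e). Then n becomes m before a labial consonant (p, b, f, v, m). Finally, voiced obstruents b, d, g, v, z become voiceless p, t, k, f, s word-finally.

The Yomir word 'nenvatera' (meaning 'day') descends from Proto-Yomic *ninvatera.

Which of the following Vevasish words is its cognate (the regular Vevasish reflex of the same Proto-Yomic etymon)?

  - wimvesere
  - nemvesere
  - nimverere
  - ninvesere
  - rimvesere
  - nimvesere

nimvesere

Vevasish: *ninvatera > ninvetere > ninvesere > nimvesere  (by vowel merger, palatalisation, nasal place assimilation)
The other candidates each miss or misapply at least one Vevasish change.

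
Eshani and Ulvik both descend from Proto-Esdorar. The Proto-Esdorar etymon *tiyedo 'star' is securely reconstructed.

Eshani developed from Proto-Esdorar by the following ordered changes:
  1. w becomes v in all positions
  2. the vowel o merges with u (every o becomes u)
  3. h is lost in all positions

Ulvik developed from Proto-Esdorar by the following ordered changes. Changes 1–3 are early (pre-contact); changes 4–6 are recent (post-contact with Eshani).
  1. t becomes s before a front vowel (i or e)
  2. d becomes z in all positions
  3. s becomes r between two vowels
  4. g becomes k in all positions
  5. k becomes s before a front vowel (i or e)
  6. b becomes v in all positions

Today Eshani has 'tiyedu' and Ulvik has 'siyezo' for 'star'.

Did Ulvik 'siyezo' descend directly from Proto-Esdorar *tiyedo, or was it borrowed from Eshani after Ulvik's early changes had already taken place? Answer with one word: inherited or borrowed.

inherited

If inherited, *tiyedo would pass through all of Ulvik's changes:
Ulvik: *tiyedo > siyedo > siyezo  (by palatalisation, unconditioned shift)
If borrowed from Eshani 'tiyedu' after the early changes, it would undergo only the recent ones:
  rule 4 (unconditioned shift): no change (tiyedu)
  rule 5 (palatalisation): no change (tiyedu)
  rule 6 (unconditioned shift): no change (tiyedu)
  ⇒ as a loan: tiyedu
Ulvik 'siyezo' matches the inherited outcome exactly, so it is an inherited cognate, not a loan.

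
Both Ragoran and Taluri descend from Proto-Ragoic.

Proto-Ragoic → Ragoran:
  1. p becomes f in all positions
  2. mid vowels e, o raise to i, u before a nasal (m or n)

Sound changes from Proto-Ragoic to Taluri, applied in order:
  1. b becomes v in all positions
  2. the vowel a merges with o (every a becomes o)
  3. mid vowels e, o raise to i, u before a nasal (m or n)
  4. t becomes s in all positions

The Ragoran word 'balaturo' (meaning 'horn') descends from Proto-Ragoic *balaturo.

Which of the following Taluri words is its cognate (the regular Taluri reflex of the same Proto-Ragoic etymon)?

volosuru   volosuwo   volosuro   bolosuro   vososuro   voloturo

volosuro

Taluri: start from *balaturo.
  rule 1 (unconditioned shift): balaturo → valaturo
  rule 2 (vowel merger): valaturo → voloturo
  rule 3: no change — voloturo
  rule 4 (unconditioned shift): voloturo → volosuro
  ⇒ Taluri volosuro
The other candidates each miss or misapply at least one Taluri change.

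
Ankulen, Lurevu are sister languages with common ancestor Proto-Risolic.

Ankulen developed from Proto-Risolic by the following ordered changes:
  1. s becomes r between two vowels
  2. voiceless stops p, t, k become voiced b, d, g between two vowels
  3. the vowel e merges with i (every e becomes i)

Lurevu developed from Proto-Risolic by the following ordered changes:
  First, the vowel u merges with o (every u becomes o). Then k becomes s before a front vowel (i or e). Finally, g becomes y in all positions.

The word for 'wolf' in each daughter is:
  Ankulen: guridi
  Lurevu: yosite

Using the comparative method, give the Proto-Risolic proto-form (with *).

Position 2: Ankulen has u, Lurevu has o. Ankulen preserves u here (none of its changes turn any other segment into u), so the proto-segment is *u.
Position 3: Ankulen has r, Lurevu has s. Taking the neighbouring segments as reconstructed: Ankulen r could go back to *s or *r; Lurevu s could go back to *k or *s — the one source consistent with every daughter is *s.
Continuing position by position gives *gusite; check it forward:
Ankulen: *gusite
  gusite → gurite   [rhotacism]
  gurite → guride   [intervocalic voicing]
  guride → guridi   [vowel merger]
  giving Ankulen guridi.
Lurevu: *gusite > gosite > yosite  (by vowel merger, unconditioned shift)
*gusite is the unique common source.

*gusite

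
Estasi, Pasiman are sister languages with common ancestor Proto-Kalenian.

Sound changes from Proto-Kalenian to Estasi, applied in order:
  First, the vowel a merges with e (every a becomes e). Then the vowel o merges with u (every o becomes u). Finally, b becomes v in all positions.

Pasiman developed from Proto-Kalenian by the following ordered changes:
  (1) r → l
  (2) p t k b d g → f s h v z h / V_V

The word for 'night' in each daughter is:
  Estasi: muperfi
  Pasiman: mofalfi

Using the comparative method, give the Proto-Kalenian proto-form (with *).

Position 4: Estasi has e, Pasiman has a. Pasiman preserves a here (none of its changes turn any other segment into a), so the proto-segment is *a.
Position 2: Estasi has u, Pasiman has o. Pasiman preserves o here (none of its changes turn any other segment into o), so the proto-segment is *o.
Verify the candidate proto-form against each daughter:
Estasi: start from *moparfi.
  rule 1 (vowel merger): moparfi → moperfi
  rule 2 (vowel merger): moperfi → muperfi
  rule 3: no change — muperfi
  ⇒ Estasi muperfi
Pasiman: start from *moparfi.
  rule 1 (unconditioned shift): moparfi → mopalfi
  rule 2 (intervocalic lenition): mopalfi → mofalfi
  ⇒ Pasiman mofalfi
Only *moparfi yields all of Estasi muperfi, Pasiman mofalfi.

*moparfi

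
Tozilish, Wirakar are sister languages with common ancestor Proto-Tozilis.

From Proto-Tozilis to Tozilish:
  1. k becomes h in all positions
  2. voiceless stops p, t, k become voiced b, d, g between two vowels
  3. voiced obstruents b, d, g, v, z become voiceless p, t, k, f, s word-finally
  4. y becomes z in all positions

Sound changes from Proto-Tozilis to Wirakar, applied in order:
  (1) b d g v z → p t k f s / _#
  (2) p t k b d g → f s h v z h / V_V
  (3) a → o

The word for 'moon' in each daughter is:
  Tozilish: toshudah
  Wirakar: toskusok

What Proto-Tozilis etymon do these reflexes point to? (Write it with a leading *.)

Position 4: Tozilish has h, Wirakar has k. Taking the neighbouring segments as reconstructed: Tozilish h could go back to *k or *h; Wirakar k can only go back to *k — the one source consistent with every daughter is *k.
Position 6: Tozilish has d, Wirakar has s. Taking the neighbouring segments as reconstructed: Tozilish d could go back to *t or *d; Wirakar s could go back to *t or *s — the one source consistent with every daughter is *t.
Position 8: Tozilish has h, Wirakar has k. Taking the neighbouring segments as reconstructed: Tozilish h could go back to *k or *h; Wirakar k could go back to *k or *g — the one source consistent with every daughter is *k.
Verify the candidate proto-form against each daughter:
Tozilish: *toskutak > toshutah > toshudah  (by unconditioned shift, intervocalic voicing)
Wirakar: *toskutak
  toskutak (rule 1 does not apply)
  toskutak → toskusak   [intervocalic lenition]
  toskusak → toskusok   [vowel merger]
  giving Wirakar toskusok.
No other proto-form is consistent with every reflex, so the reconstruction is *toskutak.

*toskutak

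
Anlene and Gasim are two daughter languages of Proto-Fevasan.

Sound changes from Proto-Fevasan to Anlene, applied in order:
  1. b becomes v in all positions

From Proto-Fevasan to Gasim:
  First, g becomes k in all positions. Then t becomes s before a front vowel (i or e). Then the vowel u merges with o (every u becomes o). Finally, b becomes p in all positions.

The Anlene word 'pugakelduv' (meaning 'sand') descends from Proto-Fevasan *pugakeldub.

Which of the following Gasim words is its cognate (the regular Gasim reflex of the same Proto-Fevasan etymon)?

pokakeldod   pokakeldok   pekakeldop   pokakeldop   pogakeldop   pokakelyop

pokakeldop

Gasim: start from *pugakeldub.
  rule 1 (unconditioned shift): pugakeldub → pukakeldub
  rule 2: no change — pukakeldub
  rule 3 (vowel merger): pukakeldub → pokakeldob
  rule 4 (unconditioned shift): pokakeldob → pokakeldop
  ⇒ Gasim pokakeldop
Among the options, 'pokakeldop' alone shows every Gasim change applied in order.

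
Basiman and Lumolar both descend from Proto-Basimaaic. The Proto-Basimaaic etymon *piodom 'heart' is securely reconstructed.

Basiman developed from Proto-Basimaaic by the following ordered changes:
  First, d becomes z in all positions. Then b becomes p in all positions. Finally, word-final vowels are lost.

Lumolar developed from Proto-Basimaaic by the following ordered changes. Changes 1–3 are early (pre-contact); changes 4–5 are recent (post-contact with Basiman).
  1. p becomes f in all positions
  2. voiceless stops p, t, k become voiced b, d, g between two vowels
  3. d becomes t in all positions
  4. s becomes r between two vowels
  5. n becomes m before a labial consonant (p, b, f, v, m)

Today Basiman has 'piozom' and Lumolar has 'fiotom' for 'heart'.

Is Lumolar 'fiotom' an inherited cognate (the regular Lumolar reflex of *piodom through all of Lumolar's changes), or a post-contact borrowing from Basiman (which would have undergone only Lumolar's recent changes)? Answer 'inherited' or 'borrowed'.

inherited

If inherited, *piodom would pass through all of Lumolar's changes:
Lumolar: start from *piodom.
  rule 1 (unconditioned shift): piodom → fiodom
  rule 2: no change — fiodom
  rule 3 (unconditioned shift): fiodom → fiotom
  rule 4: no change — fiotom
  rule 5: no change — fiotom
  ⇒ Lumolar fiotom
If borrowed from Basiman 'piozom' after the early changes, it would undergo only the recent ones:
  rule 4 (rhotacism): no change (piozom)
  rule 5 (nasal place assimilation): no change (piozom)
  ⇒ as a loan: piozom
Lumolar 'fiotom' matches the inherited outcome exactly, so it is an inherited cognate, not a loan.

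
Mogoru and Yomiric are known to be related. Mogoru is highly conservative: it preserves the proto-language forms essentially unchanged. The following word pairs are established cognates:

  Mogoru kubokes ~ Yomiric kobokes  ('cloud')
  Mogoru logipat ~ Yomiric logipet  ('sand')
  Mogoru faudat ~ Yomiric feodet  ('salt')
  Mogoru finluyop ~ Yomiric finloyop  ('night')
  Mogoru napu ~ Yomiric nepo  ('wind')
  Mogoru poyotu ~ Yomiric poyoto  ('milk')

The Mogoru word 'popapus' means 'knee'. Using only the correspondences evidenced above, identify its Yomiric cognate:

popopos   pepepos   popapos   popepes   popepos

popepos

napu ~ nepo — Mogoru a corresponds to Yomiric e after a consonant, before a labial obstruent.
finluyop ~ finloyop — Mogoru u corresponds to Yomiric o after a consonant, before a consonant other than r, m, n, p, b, f, v.
Applying these to Mogoru 'popapus':
  popapus → popepus   (a→e after a consonant, before a labial obstruent)
  popepus → popepos   (u→o after a consonant, before a consonant other than r, m, n, p, b, f, v)
So the Yomiric cognate is 'popepos'.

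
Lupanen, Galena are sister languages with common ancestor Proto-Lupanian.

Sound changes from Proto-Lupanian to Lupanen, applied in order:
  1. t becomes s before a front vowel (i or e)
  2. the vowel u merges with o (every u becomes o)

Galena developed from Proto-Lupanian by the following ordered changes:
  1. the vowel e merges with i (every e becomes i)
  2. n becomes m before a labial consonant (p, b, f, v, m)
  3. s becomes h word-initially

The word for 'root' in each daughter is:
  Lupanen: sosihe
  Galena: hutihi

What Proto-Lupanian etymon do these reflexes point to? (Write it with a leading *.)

Position 1: Lupanen has s, Galena has h. Taking the neighbouring segments as reconstructed: Lupanen s can only go back to *s; Galena h could go back to *s or *h — the one source consistent with every daughter is *s.
Position 6: Lupanen has e, Galena has i. Lupanen preserves e here (none of its changes turn any other segment into e), so the proto-segment is *e.
This points to *sutihe. Verify forward in each daughter:
Lupanen: start from *sutihe.
  rule 1 (palatalisation): sutihe → susihe
  rule 2 (vowel merger): susihe → sosihe
  ⇒ Lupanen sosihe
Galena: *sutihe
  sutihe → sutihi   [vowel merger]
  sutihi (rule 2 does not apply)
  sutihi → hutihi   [debuccalisation]
  giving Galena hutihi.
*sutihe is the unique common source.

*sutihe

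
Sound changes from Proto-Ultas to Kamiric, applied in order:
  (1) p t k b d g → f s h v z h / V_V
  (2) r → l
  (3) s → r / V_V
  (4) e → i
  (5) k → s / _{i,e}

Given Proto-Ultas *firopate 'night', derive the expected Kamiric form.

filofari

Kamiric: start from *firopate.
  rule 1 (intervocalic lenition): firopate → firofase
  rule 2 (unconditioned shift): firofase → filofase
  rule 3 (rhotacism): filofase → filofare
  rule 4 (vowel merger): filofare → filofari
  rule 5: no change — filofari
  ⇒ Kamiric filofari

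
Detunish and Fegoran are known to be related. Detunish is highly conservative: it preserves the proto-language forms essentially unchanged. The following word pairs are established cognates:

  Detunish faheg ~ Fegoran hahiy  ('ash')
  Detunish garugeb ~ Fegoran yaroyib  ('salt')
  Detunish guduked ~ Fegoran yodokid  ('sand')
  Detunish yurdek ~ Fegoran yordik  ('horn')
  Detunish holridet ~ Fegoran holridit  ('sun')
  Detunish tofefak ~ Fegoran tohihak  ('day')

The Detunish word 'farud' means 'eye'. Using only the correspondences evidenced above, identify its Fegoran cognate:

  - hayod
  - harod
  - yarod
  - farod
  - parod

faheg ~ hahiy — Detunish f corresponds to Fegoran h word-initially before a back vowel.
garugeb ~ yaroyib, guduked ~ yodokid — Detunish u corresponds to Fegoran o after a consonant, before a consonant other than r, m, n, p, b, f, v.
Applying these to Detunish 'farud':
  farud → harud   (f→h word-initially before a back vowel)
  harud → harod   (u→o after a consonant, before a consonant other than r, m, n, p, b, f, v)
So the Fegoran cognate is 'harod'.

harod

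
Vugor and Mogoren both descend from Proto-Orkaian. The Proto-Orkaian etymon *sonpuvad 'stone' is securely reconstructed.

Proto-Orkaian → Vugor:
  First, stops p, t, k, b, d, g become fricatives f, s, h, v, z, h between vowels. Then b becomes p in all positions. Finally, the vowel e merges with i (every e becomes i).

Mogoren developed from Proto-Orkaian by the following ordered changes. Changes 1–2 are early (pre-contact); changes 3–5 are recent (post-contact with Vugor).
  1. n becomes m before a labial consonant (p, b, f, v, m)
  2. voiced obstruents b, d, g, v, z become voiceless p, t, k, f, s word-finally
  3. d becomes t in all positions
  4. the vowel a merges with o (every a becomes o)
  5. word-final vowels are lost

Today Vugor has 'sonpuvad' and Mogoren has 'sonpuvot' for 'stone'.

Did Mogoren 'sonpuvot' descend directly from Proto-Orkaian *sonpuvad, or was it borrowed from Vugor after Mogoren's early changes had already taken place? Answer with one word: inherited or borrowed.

If inherited, *sonpuvad would pass through all of Mogoren's changes:
Mogoren: start from *sonpuvad.
  rule 1 (nasal place assimilation): sonpuvad → sompuvad
  rule 2 (final devoicing): sompuvad → sompuvat
  rule 3: no change — sompuvat
  rule 4 (vowel merger): sompuvat → sompuvot
  rule 5: no change — sompuvot
  ⇒ Mogoren sompuvot
If borrowed from Vugor 'sonpuvad' after the early changes, it would undergo only the recent ones:
  rule 3 (unconditioned shift): sonpuvad → sonpuvat
  rule 4 (vowel merger): sonpuvat → sonpuvot
  rule 5 (apocope): no change (sonpuvot)
  ⇒ as a loan: sonpuvot
Mogoren 'sonpuvot' matches the loan outcome 'sonpuvot', not the inherited 'sompuvot' — it skipped the early Mogoren changes, so it was borrowed from Vugor.

borrowed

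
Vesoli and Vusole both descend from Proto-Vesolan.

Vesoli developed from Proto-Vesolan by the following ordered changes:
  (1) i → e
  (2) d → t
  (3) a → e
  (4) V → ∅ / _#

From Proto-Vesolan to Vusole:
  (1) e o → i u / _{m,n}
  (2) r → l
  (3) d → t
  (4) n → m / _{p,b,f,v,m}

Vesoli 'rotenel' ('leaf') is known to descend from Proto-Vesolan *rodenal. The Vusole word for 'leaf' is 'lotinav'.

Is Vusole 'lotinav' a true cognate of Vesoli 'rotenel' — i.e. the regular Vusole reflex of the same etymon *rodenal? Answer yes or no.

Derive the expected Vusole reflex of *rodenal:
Vusole: *rodenal > rodinal > lodinal > lotinal  (by pre-nasal raising, unconditioned shift, unconditioned shift)
The regular Vusole reflex would be 'lotinal', but the attested form is 'lotinav'. The correspondence is irregular, so they are not cognates (the Vusole form has a different source).

no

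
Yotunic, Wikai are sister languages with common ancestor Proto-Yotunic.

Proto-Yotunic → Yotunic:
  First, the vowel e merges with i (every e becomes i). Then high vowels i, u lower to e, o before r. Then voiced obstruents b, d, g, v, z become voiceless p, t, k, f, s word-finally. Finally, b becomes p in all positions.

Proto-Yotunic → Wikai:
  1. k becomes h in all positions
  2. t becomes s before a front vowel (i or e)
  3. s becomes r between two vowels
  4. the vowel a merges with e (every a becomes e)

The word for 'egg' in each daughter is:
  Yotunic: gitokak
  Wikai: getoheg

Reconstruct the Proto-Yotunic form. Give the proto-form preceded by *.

*getokag

Position 6: Yotunic has a, Wikai has e. Yotunic preserves a here (none of its changes turn any other segment into a), so the proto-segment is *a.
Position 2: Yotunic has i, Wikai has e. Taking the neighbouring segments as reconstructed: Yotunic i could go back to *e or *i; Wikai e could go back to *a or *e — the one source consistent with every daughter is *e.
Position 7: Yotunic has k, Wikai has g. Wikai preserves g here (none of its changes turn any other segment into g), so the proto-segment is *g.
Continuing position by position gives *getokag; check it forward:
Yotunic: *getokag
  getokag → gitokag   [vowel merger]
  gitokag (rule 2 does not apply)
  gitokag → gitokak   [final devoicing]
  gitokak (rule 4 does not apply)
  giving Yotunic gitokak.
Wikai: start from *getokag.
  rule 1 (unconditioned shift): getokag → getohag
  rule 2: no change — getohag
  rule 3: no change — getohag
  rule 4 (vowel merger): getohag → getoheg
  ⇒ Wikai getoheg
No other proto-form is consistent with every reflex, so the reconstruction is *getokag.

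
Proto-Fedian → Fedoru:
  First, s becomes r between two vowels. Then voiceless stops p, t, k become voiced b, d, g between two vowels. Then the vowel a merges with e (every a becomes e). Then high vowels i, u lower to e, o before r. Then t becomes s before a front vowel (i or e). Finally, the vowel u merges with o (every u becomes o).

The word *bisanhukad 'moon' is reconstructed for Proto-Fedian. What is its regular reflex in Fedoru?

Fedoru: *bisanhukad > biranhukad > biranhugad > birenhuged > berenhuged > berenhoged  (by rhotacism, intervocalic voicing, vowel merger, pre-rhotic lowering, vowel merger)

berenhoged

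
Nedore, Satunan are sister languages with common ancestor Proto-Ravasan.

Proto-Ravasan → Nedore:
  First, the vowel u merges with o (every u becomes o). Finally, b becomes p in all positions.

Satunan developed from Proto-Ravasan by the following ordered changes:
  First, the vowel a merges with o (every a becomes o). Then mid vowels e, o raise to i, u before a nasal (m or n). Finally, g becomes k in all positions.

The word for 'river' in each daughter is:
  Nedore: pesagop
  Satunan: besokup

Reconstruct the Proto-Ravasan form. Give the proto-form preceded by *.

*besagup

Position 5: Nedore has g, Satunan has k. Nedore preserves g here (none of its changes turn any other segment into g), so the proto-segment is *g.
Position 6: Nedore has o, Satunan has u. Taking the neighbouring segments as reconstructed: Nedore o could go back to *o or *u; Satunan u can only go back to *u — the one source consistent with every daughter is *u.
Position 1: Nedore has p, Satunan has b. Satunan preserves b here (none of its changes turn any other segment into b), so the proto-segment is *b.
This points to *besagup. Verify forward in each daughter:
Nedore: *besagup > besagop > pesagop  (by vowel merger, unconditioned shift)
Satunan: *besagup > besogup > besokup  (by vowel merger, unconditioned shift)
*besagup is the unique common source.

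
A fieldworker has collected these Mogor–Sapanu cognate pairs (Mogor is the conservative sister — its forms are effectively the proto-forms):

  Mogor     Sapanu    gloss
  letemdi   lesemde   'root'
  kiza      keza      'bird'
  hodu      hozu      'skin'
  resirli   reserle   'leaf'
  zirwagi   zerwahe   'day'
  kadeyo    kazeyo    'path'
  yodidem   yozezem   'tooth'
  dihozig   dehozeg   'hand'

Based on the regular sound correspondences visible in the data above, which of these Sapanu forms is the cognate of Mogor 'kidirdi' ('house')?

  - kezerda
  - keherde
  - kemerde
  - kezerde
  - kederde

kiza ~ keza, yodidem ~ yozezem — Mogor i corresponds to Sapanu e after a consonant, before a consonant other than r, m, n, p, b, f, v.
yodidem ~ yozezem — Mogor d corresponds to Sapanu z between vowels (before a front vowel).
resirli ~ reserle, zirwagi ~ zerwahe — Mogor i corresponds to Sapanu e after a consonant, before r.
letemdi ~ lesemde, resirli ~ reserle — Mogor i corresponds to Sapanu e word-finally.
Applying these to Mogor 'kidirdi':
  kidirdi → kedirdi   (i→e after a consonant, before a consonant other than r, m, n, p, b, f, v)
  kedirdi → kezirdi   (d→z between vowels (before a front vowel))
  kezirdi → kezerdi   (i→e after a consonant, before r)
  kezerdi → kezerde   (i→e word-finally)
So the Sapanu cognate is 'kezerde'.

kezerde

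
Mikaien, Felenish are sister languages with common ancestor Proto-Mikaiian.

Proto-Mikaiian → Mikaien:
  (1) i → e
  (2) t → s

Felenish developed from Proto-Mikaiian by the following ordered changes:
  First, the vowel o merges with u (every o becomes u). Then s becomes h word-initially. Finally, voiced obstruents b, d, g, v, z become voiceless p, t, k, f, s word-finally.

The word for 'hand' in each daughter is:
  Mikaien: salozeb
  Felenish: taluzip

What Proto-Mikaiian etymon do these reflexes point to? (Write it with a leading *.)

*talozib

Position 6: Mikaien has e, Felenish has i. Felenish preserves i here (none of its changes turn any other segment into i), so the proto-segment is *i.
Position 1: Mikaien has s, Felenish has t. Taking the neighbouring segments as reconstructed: Mikaien s could go back to *t or *s; Felenish t can only go back to *t — the one source consistent with every daughter is *t.
Position 4: Mikaien has o, Felenish has u. Mikaien preserves o here (none of its changes turn any other segment into o), so the proto-segment is *o.
This points to *talozib. Verify forward in each daughter:
Mikaien: start from *talozib.
  rule 1 (vowel merger): talozib → talozeb
  rule 2 (unconditioned shift): talozeb → salozeb
  ⇒ Mikaien salozeb
Felenish: start from *talozib.
  rule 1 (vowel merger): talozib → taluzib
  rule 2: no change — taluzib
  rule 3 (final devoicing): taluzib → taluzip
  ⇒ Felenish taluzip
No other proto-form is consistent with every reflex, so the reconstruction is *talozib.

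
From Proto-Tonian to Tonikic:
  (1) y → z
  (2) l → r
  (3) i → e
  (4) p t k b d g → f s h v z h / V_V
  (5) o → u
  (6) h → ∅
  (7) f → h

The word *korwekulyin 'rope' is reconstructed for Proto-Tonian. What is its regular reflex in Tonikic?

Tonikic: *korwekulyin > korwekulzin > korwekurzin > korwekurzen > korwehurzen > kurwehurzen > kurweurzen  (by unconditioned shift, unconditioned shift, vowel merger, intervocalic lenition, vowel merger, h-loss)

kurweurzen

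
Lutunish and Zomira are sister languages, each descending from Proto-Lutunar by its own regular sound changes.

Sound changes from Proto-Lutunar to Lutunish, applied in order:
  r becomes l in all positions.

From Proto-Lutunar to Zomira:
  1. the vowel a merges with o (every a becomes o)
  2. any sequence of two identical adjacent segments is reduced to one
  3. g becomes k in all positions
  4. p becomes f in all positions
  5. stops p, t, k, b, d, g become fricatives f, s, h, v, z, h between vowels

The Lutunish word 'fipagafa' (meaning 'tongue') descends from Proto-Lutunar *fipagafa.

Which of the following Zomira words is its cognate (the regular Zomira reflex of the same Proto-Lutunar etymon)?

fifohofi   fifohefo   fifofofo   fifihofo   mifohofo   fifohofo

fifohofo

Zomira: *fipagafa > fipogofo > fipokofo > fifokofo > fifohofo  (by vowel merger, unconditioned shift, unconditioned shift, intervocalic lenition)
Among the options, 'fifohofo' alone shows every Zomira change applied in order.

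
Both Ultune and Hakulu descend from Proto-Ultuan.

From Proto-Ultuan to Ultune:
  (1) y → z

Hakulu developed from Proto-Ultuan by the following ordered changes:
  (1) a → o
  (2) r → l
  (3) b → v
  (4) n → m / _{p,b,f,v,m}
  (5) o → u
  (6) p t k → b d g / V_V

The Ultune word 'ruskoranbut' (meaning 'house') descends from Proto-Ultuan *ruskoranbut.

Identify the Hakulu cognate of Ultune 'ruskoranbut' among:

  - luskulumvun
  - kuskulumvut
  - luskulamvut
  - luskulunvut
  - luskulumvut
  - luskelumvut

Hakulu: *ruskoranbut
  ruskoranbut → ruskoronbut   [vowel merger]
  ruskoronbut → luskolonbut   [unconditioned shift]
  luskolonbut → luskolonvut   [unconditioned shift]
  luskolonvut → luskolomvut   [nasal place assimilation]
  luskolomvut → luskulumvut   [vowel merger]
  luskulumvut (rule 6 does not apply)
  giving Hakulu luskulumvut.

luskulumvut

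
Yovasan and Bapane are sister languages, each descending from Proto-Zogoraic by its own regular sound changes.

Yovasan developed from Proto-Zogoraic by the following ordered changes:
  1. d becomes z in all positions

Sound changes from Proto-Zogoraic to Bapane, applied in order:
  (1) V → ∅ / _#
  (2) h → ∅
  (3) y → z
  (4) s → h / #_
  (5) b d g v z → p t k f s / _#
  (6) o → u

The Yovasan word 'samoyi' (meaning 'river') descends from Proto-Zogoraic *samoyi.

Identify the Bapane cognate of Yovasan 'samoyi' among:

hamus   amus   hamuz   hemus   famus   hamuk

hamus

Bapane: start from *samoyi.
  rule 1 (apocope): samoyi → samoy
  rule 2: no change — samoy
  rule 3 (unconditioned shift): samoy → samoz
  rule 4 (debuccalisation): samoz → hamoz
  rule 5 (final devoicing): hamoz → hamos
  rule 6 (vowel merger): hamos → hamus
  ⇒ Bapane hamus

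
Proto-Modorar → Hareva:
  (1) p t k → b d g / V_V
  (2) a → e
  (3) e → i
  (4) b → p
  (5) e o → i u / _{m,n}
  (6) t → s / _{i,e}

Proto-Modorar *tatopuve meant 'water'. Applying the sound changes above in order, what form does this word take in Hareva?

Hareva: start from *tatopuve.
  rule 1 (intervocalic voicing): tatopuve → tadobuve
  rule 2 (vowel merger): tadobuve → tedobuve
  rule 3 (vowel merger): tedobuve → tidobuvi
  rule 4 (unconditioned shift): tidobuvi → tidopuvi
  rule 5: no change — tidopuvi
  rule 6 (palatalisation): tidopuvi → sidopuvi
  ⇒ Hareva sidopuvi

sidopuvi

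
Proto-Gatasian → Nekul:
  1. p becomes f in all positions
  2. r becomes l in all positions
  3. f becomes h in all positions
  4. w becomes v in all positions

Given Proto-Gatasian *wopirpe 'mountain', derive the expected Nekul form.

Nekul: start from *wopirpe.
  rule 1 (unconditioned shift): wopirpe → wofirfe
  rule 2 (unconditioned shift): wofirfe → wofilfe
  rule 3 (unconditioned shift): wofilfe → wohilhe
  rule 4 (unconditioned shift): wohilhe → vohilhe
  ⇒ Nekul vohilhe

vohilhe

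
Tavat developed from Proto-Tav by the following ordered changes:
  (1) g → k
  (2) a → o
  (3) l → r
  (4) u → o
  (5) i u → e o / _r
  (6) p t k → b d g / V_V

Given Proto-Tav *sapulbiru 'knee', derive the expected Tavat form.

Tavat: start from *sapulbiru.
  rule 1: no change — sapulbiru
  rule 2 (vowel merger): sapulbiru → sopulbiru
  rule 3 (unconditioned shift): sopulbiru → sopurbiru
  rule 4 (vowel merger): sopurbiru → soporbiro
  rule 5 (pre-rhotic lowering): soporbiro → soporbero
  rule 6 (intervocalic voicing): soporbero → soborbero
  ⇒ Tavat soborbero

soborbero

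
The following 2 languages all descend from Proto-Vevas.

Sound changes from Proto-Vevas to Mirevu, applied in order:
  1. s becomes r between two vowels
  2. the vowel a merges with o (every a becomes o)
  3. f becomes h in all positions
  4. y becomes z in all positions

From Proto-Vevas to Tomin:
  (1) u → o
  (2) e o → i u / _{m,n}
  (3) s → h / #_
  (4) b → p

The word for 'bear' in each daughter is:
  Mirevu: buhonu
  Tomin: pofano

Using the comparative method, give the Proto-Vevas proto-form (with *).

*bufanu

Position 6: Mirevu has u, Tomin has o. Mirevu preserves u here (none of its changes turn any other segment into u), so the proto-segment is *u.
Position 2: Mirevu has u, Tomin has o. Mirevu preserves u here (none of its changes turn any other segment into u), so the proto-segment is *u.
Verify the candidate proto-form against each daughter:
Mirevu: start from *bufanu.
  rule 1: no change — bufanu
  rule 2 (vowel merger): bufanu → bufonu
  rule 3 (unconditioned shift): bufonu → buhonu
  rule 4: no change — buhonu
  ⇒ Mirevu buhonu
Tomin: start from *bufanu.
  rule 1 (vowel merger): bufanu → bofano
  rule 2: no change — bofano
  rule 3: no change — bofano
  rule 4 (unconditioned shift): bofano → pofano
  ⇒ Tomin pofano
No other proto-form is consistent with every reflex, so the reconstruction is *bufanu.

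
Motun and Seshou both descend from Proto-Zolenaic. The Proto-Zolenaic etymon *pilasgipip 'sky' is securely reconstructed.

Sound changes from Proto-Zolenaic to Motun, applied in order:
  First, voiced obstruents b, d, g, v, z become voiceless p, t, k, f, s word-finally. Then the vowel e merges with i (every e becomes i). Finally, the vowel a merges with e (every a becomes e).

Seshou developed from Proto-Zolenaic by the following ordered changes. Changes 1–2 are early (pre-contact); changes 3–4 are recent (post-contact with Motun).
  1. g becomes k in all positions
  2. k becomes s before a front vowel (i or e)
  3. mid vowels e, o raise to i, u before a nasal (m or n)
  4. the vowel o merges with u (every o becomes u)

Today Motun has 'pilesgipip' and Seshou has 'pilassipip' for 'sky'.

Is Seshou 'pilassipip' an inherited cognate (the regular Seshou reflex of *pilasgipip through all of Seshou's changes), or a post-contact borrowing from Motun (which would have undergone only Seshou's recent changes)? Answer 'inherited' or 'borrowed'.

inherited

If inherited, *pilasgipip would pass through all of Seshou's changes:
Seshou: *pilasgipip
  pilasgipip → pilaskipip   [unconditioned shift]
  pilaskipip → pilassipip   [palatalisation]
  pilassipip (rule 3 does not apply)
  pilassipip (rule 4 does not apply)
  giving Seshou pilassipip.
If borrowed from Motun 'pilesgipip' after the early changes, it would undergo only the recent ones:
  rule 3 (pre-nasal raising): no change (pilesgipip)
  rule 4 (vowel merger): no change (pilesgipip)
  ⇒ as a loan: pilesgipip
Seshou 'pilassipip' matches the inherited outcome exactly, so it is an inherited cognate, not a loan.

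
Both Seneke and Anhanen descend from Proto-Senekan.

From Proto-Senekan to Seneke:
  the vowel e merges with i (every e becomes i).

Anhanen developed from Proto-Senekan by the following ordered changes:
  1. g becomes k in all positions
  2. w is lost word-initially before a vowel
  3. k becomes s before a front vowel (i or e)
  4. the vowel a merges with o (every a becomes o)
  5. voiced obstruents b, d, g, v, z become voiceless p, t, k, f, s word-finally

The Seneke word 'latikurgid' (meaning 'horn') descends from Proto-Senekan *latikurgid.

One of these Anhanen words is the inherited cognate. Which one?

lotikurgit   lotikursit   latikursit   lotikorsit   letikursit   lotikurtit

lotikursit

Anhanen: *latikurgid
  latikurgid → latikurkid   [unconditioned shift]
  latikurkid (rule 2 does not apply)
  latikurkid → latikursid   [palatalisation]
  latikursid → lotikursid   [vowel merger]
  lotikursid → lotikursit   [final devoicing]
  giving Anhanen lotikursit.
Among the options, 'lotikursit' alone shows every Anhanen change applied in order.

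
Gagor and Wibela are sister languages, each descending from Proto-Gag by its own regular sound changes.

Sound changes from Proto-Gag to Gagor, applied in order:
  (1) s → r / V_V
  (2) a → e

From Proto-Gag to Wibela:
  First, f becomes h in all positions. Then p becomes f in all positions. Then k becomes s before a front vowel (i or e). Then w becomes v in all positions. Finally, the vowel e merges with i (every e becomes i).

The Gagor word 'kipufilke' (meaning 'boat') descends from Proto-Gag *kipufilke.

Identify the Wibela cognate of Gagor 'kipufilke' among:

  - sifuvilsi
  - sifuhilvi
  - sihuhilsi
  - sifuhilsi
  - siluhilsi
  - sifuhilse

Wibela: *kipufilke > kipuhilke > kifuhilke > sifuhilse > sifuhilsi  (by unconditioned shift, unconditioned shift, palatalisation, vowel merger)
Among the options, 'sifuhilsi' alone shows every Wibela change applied in order.

sifuhilsi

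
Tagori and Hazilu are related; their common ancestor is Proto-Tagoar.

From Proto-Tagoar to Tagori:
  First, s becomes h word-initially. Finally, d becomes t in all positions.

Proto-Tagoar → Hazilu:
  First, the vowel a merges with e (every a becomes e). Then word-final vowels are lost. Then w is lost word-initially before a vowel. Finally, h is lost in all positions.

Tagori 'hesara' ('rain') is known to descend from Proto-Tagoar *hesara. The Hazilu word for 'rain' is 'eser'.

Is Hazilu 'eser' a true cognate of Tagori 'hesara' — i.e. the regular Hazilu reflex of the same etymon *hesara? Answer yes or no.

Derive the expected Hazilu reflex of *hesara:
Hazilu: *hesara
  hesara → hesere   [vowel merger]
  hesere → heser   [apocope]
  heser (rule 3 does not apply)
  heser → eser   [h-loss]
  giving Hazilu eser.
Hazilu 'eser' matches the regular reflex exactly, so the pair is cognate.

yes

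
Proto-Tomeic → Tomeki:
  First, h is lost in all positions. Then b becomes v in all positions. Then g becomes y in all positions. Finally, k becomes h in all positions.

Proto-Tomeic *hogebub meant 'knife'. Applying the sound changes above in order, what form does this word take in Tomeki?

Tomeki: *hogebub
  hogebub → ogebub   [h-loss]
  ogebub → ogevuv   [unconditioned shift]
  ogevuv → oyevuv   [unconditioned shift]
  oyevuv (rule 4 does not apply)
  giving Tomeki oyevuv.

oyevuv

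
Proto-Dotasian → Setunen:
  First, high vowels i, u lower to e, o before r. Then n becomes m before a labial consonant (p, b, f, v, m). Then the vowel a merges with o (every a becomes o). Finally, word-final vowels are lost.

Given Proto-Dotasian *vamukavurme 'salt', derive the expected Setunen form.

Setunen: *vamukavurme
  vamukavurme → vamukavorme   [pre-rhotic lowering]
  vamukavorme (rule 2 does not apply)
  vamukavorme → vomukovorme   [vowel merger]
  vomukovorme → vomukovorm   [apocope]
  giving Setunen vomukovorm.

vomukovorm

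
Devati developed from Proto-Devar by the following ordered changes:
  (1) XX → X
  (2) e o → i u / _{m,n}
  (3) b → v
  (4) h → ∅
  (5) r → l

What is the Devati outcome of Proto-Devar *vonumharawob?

vunumalawov

Devati: *vonumharawob
  vonumharawob (rule 1 does not apply)
  vonumharawob → vunumharawob   [pre-nasal raising]
  vunumharawob → vunumharawov   [unconditioned shift]
  vunumharawov → vunumarawov   [h-loss]
  vunumarawov → vunumalawov   [unconditioned shift]
  giving Devati vunumalawov.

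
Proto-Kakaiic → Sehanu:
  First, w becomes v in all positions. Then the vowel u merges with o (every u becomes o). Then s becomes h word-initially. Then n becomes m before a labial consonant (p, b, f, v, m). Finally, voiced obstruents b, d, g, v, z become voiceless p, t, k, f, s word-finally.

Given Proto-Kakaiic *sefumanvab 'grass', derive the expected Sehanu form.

hefomamvap

Sehanu: *sefumanvab
  sefumanvab (rule 1 does not apply)
  sefumanvab → sefomanvab   [vowel merger]
  sefomanvab → hefomanvab   [debuccalisation]
  hefomanvab → hefomamvab   [nasal place assimilation]
  hefomamvab → hefomamvap   [final devoicing]
  giving Sehanu hefomamvap.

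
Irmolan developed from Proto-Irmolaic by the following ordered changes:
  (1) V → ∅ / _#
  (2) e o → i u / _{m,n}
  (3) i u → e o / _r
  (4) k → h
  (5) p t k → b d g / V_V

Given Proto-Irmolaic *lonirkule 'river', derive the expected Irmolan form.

Irmolan: *lonirkule
  lonirkule → lonirkul   [apocope]
  lonirkul → lunirkul   [pre-nasal raising]
  lunirkul → lunerkul   [pre-rhotic lowering]
  lunerkul → lunerhul   [unconditioned shift]
  lunerhul (rule 5 does not apply)
  giving Irmolan lunerhul.

lunerhul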